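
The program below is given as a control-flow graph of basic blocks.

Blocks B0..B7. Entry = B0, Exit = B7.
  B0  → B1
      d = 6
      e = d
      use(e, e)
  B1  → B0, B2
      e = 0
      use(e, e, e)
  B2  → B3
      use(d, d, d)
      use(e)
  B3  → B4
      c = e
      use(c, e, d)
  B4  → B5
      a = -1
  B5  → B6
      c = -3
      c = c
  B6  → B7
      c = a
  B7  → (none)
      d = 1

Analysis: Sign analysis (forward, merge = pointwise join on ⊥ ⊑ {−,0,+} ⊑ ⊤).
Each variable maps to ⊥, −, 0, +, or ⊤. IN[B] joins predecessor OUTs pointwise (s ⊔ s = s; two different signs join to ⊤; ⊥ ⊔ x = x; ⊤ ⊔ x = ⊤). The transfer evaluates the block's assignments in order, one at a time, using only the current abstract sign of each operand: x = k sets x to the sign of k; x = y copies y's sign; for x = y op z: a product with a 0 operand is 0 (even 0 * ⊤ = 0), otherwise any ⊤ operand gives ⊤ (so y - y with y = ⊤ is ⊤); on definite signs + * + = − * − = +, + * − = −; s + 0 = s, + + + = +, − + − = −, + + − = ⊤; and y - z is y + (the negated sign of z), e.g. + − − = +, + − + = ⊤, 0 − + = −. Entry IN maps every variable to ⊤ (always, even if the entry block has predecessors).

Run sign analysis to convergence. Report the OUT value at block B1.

Converged values:
  B0:  IN=(all ⊤)  OUT={d:+, e:+; rest ⊤}
  B1:  IN={d:+, e:+; rest ⊤}  OUT={d:+, e:0; rest ⊤}
  B2:  IN={d:+, e:0; rest ⊤}  OUT={d:+, e:0; rest ⊤}
  B3:  IN={d:+, e:0; rest ⊤}  OUT={c:0, d:+, e:0; rest ⊤}
  B4:  IN={c:0, d:+, e:0; rest ⊤}  OUT={a:-, c:0, d:+, e:0; rest ⊤}
  B5:  IN={a:-, c:0, d:+, e:0; rest ⊤}  OUT={a:-, c:-, d:+, e:0; rest ⊤}
  B6:  IN={a:-, c:-, d:+, e:0; rest ⊤}  OUT={a:-, c:-, d:+, e:0; rest ⊤}
  B7:  IN={a:-, c:-, d:+, e:0; rest ⊤}  OUT={a:-, c:-, d:+, e:0; rest ⊤}

Merge at B1: IN[B1] = OUT[B0] = {a: ⊤, b: ⊤, c: ⊤, d: +, e: +, f: ⊤}
Applying B1's transfer function to that IN value gives OUT[B1] (row B1 above).

Answer: {a: ⊤, b: ⊤, c: ⊤, d: +, e: 0, f: ⊤}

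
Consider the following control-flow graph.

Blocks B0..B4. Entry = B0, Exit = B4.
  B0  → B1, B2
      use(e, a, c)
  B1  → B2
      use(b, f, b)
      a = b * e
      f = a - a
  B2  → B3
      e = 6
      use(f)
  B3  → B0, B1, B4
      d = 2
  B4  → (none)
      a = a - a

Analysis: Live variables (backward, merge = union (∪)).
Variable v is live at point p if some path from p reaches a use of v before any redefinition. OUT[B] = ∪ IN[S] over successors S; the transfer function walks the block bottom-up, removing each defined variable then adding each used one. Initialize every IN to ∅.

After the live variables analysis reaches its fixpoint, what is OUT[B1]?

Answer: {a, b, c, f}

Derivation:
Fixpoint table:
  B0:   IN={a, b, c, e, f}   OUT={a, b, c, e, f}
  B1:   IN={b, c, e, f}   OUT={a, b, c, f}
  B2:   IN={a, b, c, f}   OUT={a, b, c, e, f}
  B3:   IN={a, b, c, e, f}   OUT={a, b, c, e, f}
  B4:   IN={a}   OUT={}

Merge at B1: OUT[B1] = IN[B2] = {a, b, c, f}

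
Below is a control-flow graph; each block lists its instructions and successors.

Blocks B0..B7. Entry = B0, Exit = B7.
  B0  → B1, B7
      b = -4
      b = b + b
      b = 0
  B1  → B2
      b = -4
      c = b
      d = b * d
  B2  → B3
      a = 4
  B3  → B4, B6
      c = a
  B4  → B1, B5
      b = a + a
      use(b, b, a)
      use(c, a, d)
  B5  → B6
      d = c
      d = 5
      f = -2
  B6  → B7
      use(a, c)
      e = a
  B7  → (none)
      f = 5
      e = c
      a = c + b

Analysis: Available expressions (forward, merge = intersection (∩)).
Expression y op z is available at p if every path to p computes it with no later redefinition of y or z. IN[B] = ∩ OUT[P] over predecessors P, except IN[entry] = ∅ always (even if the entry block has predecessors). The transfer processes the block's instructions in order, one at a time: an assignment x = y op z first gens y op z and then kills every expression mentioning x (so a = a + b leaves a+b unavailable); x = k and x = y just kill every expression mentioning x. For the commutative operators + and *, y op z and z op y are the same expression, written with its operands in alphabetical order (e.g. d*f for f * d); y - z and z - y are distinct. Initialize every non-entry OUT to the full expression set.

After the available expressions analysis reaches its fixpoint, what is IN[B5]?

Answer: {a+a}

Derivation:
Per-block solution:
  B0:   IN={}   OUT={}
  B1:   IN={}   OUT={}
  B2:   IN={}   OUT={}
  B3:   IN={}   OUT={}
  B4:   IN={}   OUT={a+a}
  B5:   IN={a+a}   OUT={a+a}
  B6:   IN={}   OUT={}
  B7:   IN={}   OUT={b+c}

Merge at B5: IN[B5] = OUT[B4] = {a+a}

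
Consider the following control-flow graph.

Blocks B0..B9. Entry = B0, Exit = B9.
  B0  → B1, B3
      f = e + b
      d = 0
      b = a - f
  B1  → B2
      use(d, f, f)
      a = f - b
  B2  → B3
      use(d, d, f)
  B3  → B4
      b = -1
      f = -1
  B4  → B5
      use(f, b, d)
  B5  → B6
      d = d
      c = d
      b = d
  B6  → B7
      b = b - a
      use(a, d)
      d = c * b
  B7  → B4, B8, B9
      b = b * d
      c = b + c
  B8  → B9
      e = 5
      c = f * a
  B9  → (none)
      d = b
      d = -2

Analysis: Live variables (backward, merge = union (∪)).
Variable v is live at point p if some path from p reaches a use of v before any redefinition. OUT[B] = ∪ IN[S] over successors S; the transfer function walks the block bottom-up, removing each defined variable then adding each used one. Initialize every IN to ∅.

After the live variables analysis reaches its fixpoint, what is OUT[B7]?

Fixpoint table:
  B0:  IN={a, b, e}  OUT={a, b, d, f}
  B1:  IN={b, d, f}  OUT={a, d, f}
  B2:  IN={a, d, f}  OUT={a, d}
  B3:  IN={a, d}  OUT={a, b, d, f}
  B4:  IN={a, b, d, f}  OUT={a, d, f}
  B5:  IN={a, d, f}  OUT={a, b, c, d, f}
  B6:  IN={a, b, c, d, f}  OUT={a, b, c, d, f}
  B7:  IN={a, b, c, d, f}  OUT={a, b, d, f}
  B8:  IN={a, b, f}  OUT={b}
  B9:  IN={b}  OUT={}

Merge at B7: OUT[B7] = IN[B4] ⊔ IN[B8] ⊔ IN[B9] = {a, b, d, f}

Answer: {a, b, d, f}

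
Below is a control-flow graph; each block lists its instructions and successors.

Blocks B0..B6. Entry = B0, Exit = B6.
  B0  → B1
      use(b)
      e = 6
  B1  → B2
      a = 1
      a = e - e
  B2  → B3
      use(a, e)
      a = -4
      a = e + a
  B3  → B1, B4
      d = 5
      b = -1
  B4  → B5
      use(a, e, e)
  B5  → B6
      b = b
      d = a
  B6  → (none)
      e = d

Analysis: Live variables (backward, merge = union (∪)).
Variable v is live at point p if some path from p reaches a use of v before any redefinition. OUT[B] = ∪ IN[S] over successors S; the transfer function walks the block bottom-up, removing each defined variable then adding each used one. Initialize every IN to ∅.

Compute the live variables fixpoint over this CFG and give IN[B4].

Fixpoint table:
  B0:   IN={b}   OUT={e}
  B1:   IN={e}   OUT={a, e}
  B2:   IN={a, e}   OUT={a, e}
  B3:   IN={a, e}   OUT={a, b, e}
  B4:   IN={a, b, e}   OUT={a, b}
  B5:   IN={a, b}   OUT={d}
  B6:   IN={d}   OUT={}

Merge at B4: OUT[B4] = IN[B5] = {a, b}
Applying B4's transfer function to that OUT value gives IN[B4] (row B4 above).

Answer: {a, b, e}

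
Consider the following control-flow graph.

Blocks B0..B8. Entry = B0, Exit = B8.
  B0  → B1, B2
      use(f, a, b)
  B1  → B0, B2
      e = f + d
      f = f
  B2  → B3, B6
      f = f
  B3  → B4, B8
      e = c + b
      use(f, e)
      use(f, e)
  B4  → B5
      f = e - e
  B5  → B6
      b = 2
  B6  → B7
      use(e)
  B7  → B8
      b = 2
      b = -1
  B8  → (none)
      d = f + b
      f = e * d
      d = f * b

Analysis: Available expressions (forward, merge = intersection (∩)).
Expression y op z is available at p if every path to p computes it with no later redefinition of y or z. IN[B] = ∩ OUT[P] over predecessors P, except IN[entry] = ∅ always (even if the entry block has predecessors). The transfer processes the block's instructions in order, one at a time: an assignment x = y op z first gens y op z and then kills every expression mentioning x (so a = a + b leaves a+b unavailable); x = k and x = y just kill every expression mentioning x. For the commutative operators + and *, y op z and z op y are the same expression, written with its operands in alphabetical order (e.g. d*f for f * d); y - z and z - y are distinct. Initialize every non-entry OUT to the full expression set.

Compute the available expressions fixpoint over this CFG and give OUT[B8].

Answer: {b*f}

Working:
Fixpoint table:
  B0:   IN={}   OUT={}
  B1:   IN={}   OUT={}
  B2:   IN={}   OUT={}
  B3:   IN={}   OUT={b+c}
  B4:   IN={b+c}   OUT={b+c, e-e}
  B5:   IN={b+c, e-e}   OUT={e-e}
  B6:   IN={}   OUT={}
  B7:   IN={}   OUT={}
  B8:   IN={}   OUT={b*f}

Merge at B8: IN[B8] = OUT[B3] ∩ OUT[B7] = {}
Applying B8's transfer function to that IN value gives OUT[B8] (row B8 above).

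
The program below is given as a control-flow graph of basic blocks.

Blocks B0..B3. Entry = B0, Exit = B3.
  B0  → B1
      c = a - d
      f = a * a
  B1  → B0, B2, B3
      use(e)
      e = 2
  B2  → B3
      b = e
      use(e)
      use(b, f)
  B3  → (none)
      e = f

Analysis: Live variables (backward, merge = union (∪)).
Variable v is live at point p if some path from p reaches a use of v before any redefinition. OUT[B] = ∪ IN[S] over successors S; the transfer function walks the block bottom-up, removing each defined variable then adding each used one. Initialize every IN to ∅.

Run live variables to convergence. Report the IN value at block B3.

Answer: {f}

Derivation:
Per-block solution:
  B0: | IN={a, d, e} | OUT={a, d, e, f}
  B1: | IN={a, d, e, f} | OUT={a, d, e, f}
  B2: | IN={e, f} | OUT={f}
  B3: | IN={f} | OUT={}

B3 is the boundary node: OUT[B3] = {}
Applying B3's transfer function to that OUT value gives IN[B3] (row B3 above).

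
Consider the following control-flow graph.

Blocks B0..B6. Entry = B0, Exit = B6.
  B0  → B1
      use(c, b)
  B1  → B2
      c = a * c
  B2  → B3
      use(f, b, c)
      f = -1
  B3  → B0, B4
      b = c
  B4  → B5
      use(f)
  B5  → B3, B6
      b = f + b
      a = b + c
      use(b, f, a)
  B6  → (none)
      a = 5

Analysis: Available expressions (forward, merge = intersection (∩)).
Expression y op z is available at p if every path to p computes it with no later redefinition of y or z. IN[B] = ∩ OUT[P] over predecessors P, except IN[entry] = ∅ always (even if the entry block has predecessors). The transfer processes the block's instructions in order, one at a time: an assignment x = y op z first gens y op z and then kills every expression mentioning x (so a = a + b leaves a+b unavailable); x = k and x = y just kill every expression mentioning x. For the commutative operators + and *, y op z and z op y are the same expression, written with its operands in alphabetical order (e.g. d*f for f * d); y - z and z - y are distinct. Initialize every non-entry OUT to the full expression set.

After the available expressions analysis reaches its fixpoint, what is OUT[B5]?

Per-block solution:
  B0:   IN={}   OUT={}
  B1:   IN={}   OUT={}
  B2:   IN={}   OUT={}
  B3:   IN={}   OUT={}
  B4:   IN={}   OUT={}
  B5:   IN={}   OUT={b+c}
  B6:   IN={b+c}   OUT={b+c}

Merge at B5: IN[B5] = OUT[B4] = {}
Applying B5's transfer function to that IN value gives OUT[B5] (row B5 above).

Answer: {b+c}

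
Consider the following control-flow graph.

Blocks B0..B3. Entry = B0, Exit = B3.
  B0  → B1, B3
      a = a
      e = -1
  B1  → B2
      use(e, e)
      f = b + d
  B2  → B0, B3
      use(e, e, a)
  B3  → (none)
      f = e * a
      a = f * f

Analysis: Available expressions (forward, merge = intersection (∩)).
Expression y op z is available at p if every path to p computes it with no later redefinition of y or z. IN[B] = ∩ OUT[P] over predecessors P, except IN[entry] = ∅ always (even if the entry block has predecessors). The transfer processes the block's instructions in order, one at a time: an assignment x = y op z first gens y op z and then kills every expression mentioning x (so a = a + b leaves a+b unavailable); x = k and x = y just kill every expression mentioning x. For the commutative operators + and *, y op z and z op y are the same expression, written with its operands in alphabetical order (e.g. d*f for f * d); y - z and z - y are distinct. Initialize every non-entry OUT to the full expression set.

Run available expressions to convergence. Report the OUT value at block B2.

Per-block solution:
  B0:  IN={}  OUT={}
  B1:  IN={}  OUT={b+d}
  B2:  IN={b+d}  OUT={b+d}
  B3:  IN={}  OUT={f*f}

Merge at B2: IN[B2] = OUT[B1] = {b+d}
Applying B2's transfer function to that IN value gives OUT[B2] (row B2 above).

Answer: {b+d}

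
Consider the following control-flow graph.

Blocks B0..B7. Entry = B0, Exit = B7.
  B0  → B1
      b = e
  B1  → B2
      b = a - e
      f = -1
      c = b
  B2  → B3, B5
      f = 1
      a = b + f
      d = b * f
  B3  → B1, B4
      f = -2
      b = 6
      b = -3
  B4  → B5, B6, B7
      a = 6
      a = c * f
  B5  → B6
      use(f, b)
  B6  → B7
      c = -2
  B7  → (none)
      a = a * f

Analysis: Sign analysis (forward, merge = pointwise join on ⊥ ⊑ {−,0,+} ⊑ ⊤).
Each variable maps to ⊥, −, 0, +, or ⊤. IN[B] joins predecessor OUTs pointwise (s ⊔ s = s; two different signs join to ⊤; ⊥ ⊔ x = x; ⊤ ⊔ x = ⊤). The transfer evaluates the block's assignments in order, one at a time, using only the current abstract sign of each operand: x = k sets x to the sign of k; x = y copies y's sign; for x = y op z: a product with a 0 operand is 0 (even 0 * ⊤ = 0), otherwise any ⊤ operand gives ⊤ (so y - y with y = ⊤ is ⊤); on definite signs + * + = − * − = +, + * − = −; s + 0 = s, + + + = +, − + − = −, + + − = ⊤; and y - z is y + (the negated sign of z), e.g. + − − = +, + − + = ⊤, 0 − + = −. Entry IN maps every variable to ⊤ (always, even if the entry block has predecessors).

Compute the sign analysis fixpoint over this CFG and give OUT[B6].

Converged values:
  B0:   IN=(all ⊤)   OUT=(all ⊤)
  B1:   IN=(all ⊤)   OUT={f:-; rest ⊤}
  B2:   IN={f:-; rest ⊤}   OUT={f:+; rest ⊤}
  B3:   IN={f:+; rest ⊤}   OUT={b:-, f:-; rest ⊤}
  B4:   IN={b:-, f:-; rest ⊤}   OUT={b:-, f:-; rest ⊤}
  B5:   IN=(all ⊤)   OUT=(all ⊤)
  B6:   IN=(all ⊤)   OUT={c:-; rest ⊤}
  B7:   IN=(all ⊤)   OUT=(all ⊤)

Merge at B6: IN[B6] = OUT[B4] ⊔ OUT[B5] = {a: ⊤, b: ⊤, c: ⊤, d: ⊤, e: ⊤, f: ⊤}
Applying B6's transfer function to that IN value gives OUT[B6] (row B6 above).

Answer: {a: ⊤, b: ⊤, c: -, d: ⊤, e: ⊤, f: ⊤}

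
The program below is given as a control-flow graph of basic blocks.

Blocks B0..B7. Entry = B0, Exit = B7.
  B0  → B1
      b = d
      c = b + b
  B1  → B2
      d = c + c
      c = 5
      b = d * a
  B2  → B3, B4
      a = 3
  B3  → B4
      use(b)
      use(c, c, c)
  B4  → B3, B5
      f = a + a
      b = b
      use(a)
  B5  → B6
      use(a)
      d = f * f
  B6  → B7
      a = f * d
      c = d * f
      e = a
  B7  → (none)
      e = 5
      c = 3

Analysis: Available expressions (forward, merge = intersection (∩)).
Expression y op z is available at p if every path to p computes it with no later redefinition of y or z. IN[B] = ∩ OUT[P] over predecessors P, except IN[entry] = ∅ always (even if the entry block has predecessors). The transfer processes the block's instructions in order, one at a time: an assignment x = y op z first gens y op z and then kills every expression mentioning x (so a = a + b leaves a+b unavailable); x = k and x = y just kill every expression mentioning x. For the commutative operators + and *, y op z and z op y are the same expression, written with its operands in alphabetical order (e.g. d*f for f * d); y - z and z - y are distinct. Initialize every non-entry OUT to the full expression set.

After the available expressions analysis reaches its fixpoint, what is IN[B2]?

Converged values:
  B0:   IN={}   OUT={b+b}
  B1:   IN={b+b}   OUT={a*d}
  B2:   IN={a*d}   OUT={}
  B3:   IN={}   OUT={}
  B4:   IN={}   OUT={a+a}
  B5:   IN={a+a}   OUT={a+a, f*f}
  B6:   IN={a+a, f*f}   OUT={d*f, f*f}
  B7:   IN={d*f, f*f}   OUT={d*f, f*f}

Merge at B2: IN[B2] = OUT[B1] = {a*d}

Answer: {a*d}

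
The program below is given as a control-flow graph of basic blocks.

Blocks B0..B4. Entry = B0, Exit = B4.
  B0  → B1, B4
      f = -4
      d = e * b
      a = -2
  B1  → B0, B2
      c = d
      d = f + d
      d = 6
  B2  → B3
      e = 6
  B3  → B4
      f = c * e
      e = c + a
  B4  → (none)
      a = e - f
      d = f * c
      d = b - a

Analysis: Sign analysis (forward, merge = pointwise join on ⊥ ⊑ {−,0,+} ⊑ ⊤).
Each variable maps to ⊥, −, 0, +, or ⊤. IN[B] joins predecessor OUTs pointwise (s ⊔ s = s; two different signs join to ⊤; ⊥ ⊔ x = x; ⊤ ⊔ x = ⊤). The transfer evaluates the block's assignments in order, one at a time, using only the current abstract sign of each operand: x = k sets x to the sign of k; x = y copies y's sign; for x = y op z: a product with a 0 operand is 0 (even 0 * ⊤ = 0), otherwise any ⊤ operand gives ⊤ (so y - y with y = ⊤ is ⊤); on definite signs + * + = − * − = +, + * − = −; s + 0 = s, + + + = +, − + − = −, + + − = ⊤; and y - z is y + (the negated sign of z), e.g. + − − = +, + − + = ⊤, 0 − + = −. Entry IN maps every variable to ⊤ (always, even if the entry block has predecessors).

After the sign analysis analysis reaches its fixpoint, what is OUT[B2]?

Per-block solution:
  B0:  IN=(all ⊤)  OUT={a:-, f:-; rest ⊤}
  B1:  IN={a:-, f:-; rest ⊤}  OUT={a:-, d:+, f:-; rest ⊤}
  B2:  IN={a:-, d:+, f:-; rest ⊤}  OUT={a:-, d:+, e:+, f:-; rest ⊤}
  B3:  IN={a:-, d:+, e:+, f:-; rest ⊤}  OUT={a:-, d:+; rest ⊤}
  B4:  IN={a:-; rest ⊤}  OUT=(all ⊤)

Merge at B2: IN[B2] = OUT[B1] = {a: -, b: ⊤, c: ⊤, d: +, e: ⊤, f: -}
Applying B2's transfer function to that IN value gives OUT[B2] (row B2 above).

Answer: {a: -, b: ⊤, c: ⊤, d: +, e: +, f: -}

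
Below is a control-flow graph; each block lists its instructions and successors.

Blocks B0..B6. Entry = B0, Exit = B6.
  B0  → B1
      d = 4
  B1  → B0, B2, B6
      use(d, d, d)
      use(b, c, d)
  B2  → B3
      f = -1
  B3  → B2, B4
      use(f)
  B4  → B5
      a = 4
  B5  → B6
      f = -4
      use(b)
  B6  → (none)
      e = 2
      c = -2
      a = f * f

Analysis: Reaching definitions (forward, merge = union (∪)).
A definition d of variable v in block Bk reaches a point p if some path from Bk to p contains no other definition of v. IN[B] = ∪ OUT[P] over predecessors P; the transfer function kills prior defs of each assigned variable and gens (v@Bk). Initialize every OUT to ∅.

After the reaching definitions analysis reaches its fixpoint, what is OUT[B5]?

Answer: {a@B4, d@B0, f@B5}

Derivation:
Converged values:
  B0:  IN={d@B0}  OUT={d@B0}
  B1:  IN={d@B0}  OUT={d@B0}
  B2:  IN={d@B0, f@B2}  OUT={d@B0, f@B2}
  B3:  IN={d@B0, f@B2}  OUT={d@B0, f@B2}
  B4:  IN={d@B0, f@B2}  OUT={a@B4, d@B0, f@B2}
  B5:  IN={a@B4, d@B0, f@B2}  OUT={a@B4, d@B0, f@B5}
  B6:  IN={a@B4, d@B0, f@B5}  OUT={a@B6, c@B6, d@B0, e@B6, f@B5}

Merge at B5: IN[B5] = OUT[B4] = {a@B4, d@B0, f@B2}
Applying B5's transfer function to that IN value gives OUT[B5] (row B5 above).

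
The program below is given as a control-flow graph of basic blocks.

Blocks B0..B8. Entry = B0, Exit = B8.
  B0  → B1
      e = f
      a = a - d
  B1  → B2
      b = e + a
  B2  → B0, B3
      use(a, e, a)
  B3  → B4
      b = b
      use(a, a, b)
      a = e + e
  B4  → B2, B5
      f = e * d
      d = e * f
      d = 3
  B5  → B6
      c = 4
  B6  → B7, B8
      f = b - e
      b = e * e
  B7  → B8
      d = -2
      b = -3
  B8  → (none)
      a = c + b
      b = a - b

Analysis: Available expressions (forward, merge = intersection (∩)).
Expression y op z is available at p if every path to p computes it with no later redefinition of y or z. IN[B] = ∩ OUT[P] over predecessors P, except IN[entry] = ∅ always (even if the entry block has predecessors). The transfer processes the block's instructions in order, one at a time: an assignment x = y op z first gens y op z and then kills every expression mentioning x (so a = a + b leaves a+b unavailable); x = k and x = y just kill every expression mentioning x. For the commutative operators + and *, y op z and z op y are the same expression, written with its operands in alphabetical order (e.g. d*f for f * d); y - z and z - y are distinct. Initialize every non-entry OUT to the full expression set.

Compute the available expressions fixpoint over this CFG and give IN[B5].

Fixpoint table:
  B0:  IN={}  OUT={}
  B1:  IN={}  OUT={a+e}
  B2:  IN={}  OUT={}
  B3:  IN={}  OUT={e+e}
  B4:  IN={e+e}  OUT={e*f, e+e}
  B5:  IN={e*f, e+e}  OUT={e*f, e+e}
  B6:  IN={e*f, e+e}  OUT={e*e, e+e}
  B7:  IN={e*e, e+e}  OUT={e*e, e+e}
  B8:  IN={e*e, e+e}  OUT={e*e, e+e}

Merge at B5: IN[B5] = OUT[B4] = {e*f, e+e}

Answer: {e*f, e+e}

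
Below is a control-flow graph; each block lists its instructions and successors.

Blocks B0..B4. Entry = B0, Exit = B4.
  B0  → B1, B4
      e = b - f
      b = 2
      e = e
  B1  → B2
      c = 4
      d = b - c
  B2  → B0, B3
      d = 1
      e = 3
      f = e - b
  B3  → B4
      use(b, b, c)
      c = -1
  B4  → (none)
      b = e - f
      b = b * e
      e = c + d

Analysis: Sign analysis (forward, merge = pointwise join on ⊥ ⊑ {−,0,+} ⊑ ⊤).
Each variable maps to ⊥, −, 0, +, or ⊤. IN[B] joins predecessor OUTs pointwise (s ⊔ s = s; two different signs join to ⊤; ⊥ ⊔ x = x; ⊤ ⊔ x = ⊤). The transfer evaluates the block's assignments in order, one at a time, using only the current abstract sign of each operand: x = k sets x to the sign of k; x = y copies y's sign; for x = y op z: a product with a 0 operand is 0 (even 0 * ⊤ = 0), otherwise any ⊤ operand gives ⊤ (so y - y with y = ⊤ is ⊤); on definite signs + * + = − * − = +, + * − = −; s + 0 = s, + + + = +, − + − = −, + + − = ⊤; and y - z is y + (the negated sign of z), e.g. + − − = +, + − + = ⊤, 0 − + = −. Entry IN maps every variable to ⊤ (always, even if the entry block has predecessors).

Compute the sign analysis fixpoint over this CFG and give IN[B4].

Fixpoint table:
  B0:  IN=(all ⊤)  OUT={b:+; rest ⊤}
  B1:  IN={b:+; rest ⊤}  OUT={b:+, c:+; rest ⊤}
  B2:  IN={b:+, c:+; rest ⊤}  OUT={b:+, c:+, d:+, e:+; rest ⊤}
  B3:  IN={b:+, c:+, d:+, e:+; rest ⊤}  OUT={b:+, c:-, d:+, e:+; rest ⊤}
  B4:  IN={b:+; rest ⊤}  OUT=(all ⊤)

Merge at B4: IN[B4] = OUT[B0] ⊔ OUT[B3] = {a: ⊤, b: +, c: ⊤, d: ⊤, e: ⊤, f: ⊤}

Answer: {a: ⊤, b: +, c: ⊤, d: ⊤, e: ⊤, f: ⊤}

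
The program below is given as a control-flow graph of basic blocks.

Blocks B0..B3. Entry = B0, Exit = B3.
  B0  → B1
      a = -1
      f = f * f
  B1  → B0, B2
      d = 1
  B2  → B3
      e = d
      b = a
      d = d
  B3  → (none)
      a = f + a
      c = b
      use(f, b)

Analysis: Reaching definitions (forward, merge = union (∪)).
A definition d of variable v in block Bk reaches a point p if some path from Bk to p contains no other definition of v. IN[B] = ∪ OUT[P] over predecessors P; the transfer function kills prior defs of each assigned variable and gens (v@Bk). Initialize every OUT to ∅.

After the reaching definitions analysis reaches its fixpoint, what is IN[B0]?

Per-block solution:
  B0:  IN={a@B0, d@B1, f@B0}  OUT={a@B0, d@B1, f@B0}
  B1:  IN={a@B0, d@B1, f@B0}  OUT={a@B0, d@B1, f@B0}
  B2:  IN={a@B0, d@B1, f@B0}  OUT={a@B0, b@B2, d@B2, e@B2, f@B0}
  B3:  IN={a@B0, b@B2, d@B2, e@B2, f@B0}  OUT={a@B3, b@B2, c@B3, d@B2, e@B2, f@B0}

Merge at B0 (entry node, so the boundary value {} is joined with the incoming edge(s)): IN[B0] = {} ⊔ OUT[B1] = {a@B0, d@B1, f@B0}

Answer: {a@B0, d@B1, f@B0}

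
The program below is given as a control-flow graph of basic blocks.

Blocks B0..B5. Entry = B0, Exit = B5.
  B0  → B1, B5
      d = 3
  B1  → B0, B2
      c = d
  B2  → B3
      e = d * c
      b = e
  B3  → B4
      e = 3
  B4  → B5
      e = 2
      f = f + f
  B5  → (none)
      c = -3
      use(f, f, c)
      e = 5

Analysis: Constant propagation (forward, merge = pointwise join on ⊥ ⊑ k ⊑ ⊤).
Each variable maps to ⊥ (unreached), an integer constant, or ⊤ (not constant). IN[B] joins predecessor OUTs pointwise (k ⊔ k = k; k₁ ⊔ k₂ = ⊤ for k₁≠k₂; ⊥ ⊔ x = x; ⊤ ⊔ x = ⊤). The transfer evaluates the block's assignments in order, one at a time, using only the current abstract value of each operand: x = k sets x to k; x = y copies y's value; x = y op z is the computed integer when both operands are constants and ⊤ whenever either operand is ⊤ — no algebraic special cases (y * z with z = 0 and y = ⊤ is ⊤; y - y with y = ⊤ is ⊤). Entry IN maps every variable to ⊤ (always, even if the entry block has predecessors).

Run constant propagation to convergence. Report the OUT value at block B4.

Answer: {a: ⊤, b: 9, c: 3, d: 3, e: 2, f: ⊤}

Derivation:
Fixpoint table:
  B0: | IN=(all ⊤) | OUT={d:3; rest ⊤}
  B1: | IN={d:3; rest ⊤} | OUT={c:3, d:3; rest ⊤}
  B2: | IN={c:3, d:3; rest ⊤} | OUT={b:9, c:3, d:3, e:9; rest ⊤}
  B3: | IN={b:9, c:3, d:3, e:9; rest ⊤} | OUT={b:9, c:3, d:3, e:3; rest ⊤}
  B4: | IN={b:9, c:3, d:3, e:3; rest ⊤} | OUT={b:9, c:3, d:3, e:2; rest ⊤}
  B5: | IN={d:3; rest ⊤} | OUT={c:-3, d:3, e:5; rest ⊤}

Merge at B4: IN[B4] = OUT[B3] = {a: ⊤, b: 9, c: 3, d: 3, e: 3, f: ⊤}
Applying B4's transfer function to that IN value gives OUT[B4] (row B4 above).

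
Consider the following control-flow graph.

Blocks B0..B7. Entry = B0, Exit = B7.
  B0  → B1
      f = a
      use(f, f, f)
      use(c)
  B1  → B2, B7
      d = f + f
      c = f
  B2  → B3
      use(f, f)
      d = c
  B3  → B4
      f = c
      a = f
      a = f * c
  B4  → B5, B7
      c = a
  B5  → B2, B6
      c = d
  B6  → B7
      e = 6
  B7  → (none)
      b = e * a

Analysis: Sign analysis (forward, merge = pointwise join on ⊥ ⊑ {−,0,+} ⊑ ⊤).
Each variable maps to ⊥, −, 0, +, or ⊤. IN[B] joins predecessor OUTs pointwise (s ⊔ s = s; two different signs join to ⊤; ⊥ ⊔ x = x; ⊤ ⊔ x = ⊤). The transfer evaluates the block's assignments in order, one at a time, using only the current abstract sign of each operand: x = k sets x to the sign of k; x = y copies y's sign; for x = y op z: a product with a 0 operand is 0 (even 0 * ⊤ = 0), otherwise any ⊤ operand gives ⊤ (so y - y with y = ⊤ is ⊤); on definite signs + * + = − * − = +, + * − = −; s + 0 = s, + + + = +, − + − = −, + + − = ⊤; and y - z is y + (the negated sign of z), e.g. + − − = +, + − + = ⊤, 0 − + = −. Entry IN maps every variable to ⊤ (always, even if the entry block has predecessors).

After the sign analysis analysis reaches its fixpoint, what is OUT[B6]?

Answer: {a: ⊤, b: ⊤, c: ⊤, d: ⊤, e: +, f: ⊤}

Working:
Converged values:
  B0:   IN=(all ⊤)   OUT=(all ⊤)
  B1:   IN=(all ⊤)   OUT=(all ⊤)
  B2:   IN=(all ⊤)   OUT=(all ⊤)
  B3:   IN=(all ⊤)   OUT=(all ⊤)
  B4:   IN=(all ⊤)   OUT=(all ⊤)
  B5:   IN=(all ⊤)   OUT=(all ⊤)
  B6:   IN=(all ⊤)   OUT={e:+; rest ⊤}
  B7:   IN=(all ⊤)   OUT=(all ⊤)

Merge at B6: IN[B6] = OUT[B5] = {a: ⊤, b: ⊤, c: ⊤, d: ⊤, e: ⊤, f: ⊤}
Applying B6's transfer function to that IN value gives OUT[B6] (row B6 above).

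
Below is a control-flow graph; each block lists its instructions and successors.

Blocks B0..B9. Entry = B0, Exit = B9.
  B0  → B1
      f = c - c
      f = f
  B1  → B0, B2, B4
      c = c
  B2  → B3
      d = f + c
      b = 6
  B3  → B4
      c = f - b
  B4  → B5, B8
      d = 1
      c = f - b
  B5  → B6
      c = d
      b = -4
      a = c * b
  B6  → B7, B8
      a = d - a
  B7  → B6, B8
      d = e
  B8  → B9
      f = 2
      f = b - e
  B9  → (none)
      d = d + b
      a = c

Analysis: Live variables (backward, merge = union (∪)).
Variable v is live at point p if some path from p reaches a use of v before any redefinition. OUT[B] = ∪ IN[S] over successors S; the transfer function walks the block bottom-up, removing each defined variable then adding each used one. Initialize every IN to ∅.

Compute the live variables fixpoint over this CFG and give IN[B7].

Converged values:
  B0:   IN={b, c, e}   OUT={b, c, e, f}
  B1:   IN={b, c, e, f}   OUT={b, c, e, f}
  B2:   IN={c, e, f}   OUT={b, e, f}
  B3:   IN={b, e, f}   OUT={b, e, f}
  B4:   IN={b, e, f}   OUT={b, c, d, e}
  B5:   IN={d, e}   OUT={a, b, c, d, e}
  B6:   IN={a, b, c, d, e}   OUT={a, b, c, d, e}
  B7:   IN={a, b, c, e}   OUT={a, b, c, d, e}
  B8:   IN={b, c, d, e}   OUT={b, c, d}
  B9:   IN={b, c, d}   OUT={}

Merge at B7: OUT[B7] = IN[B6] ⊔ IN[B8] = {a, b, c, d, e}
Applying B7's transfer function to that OUT value gives IN[B7] (row B7 above).

Answer: {a, b, c, e}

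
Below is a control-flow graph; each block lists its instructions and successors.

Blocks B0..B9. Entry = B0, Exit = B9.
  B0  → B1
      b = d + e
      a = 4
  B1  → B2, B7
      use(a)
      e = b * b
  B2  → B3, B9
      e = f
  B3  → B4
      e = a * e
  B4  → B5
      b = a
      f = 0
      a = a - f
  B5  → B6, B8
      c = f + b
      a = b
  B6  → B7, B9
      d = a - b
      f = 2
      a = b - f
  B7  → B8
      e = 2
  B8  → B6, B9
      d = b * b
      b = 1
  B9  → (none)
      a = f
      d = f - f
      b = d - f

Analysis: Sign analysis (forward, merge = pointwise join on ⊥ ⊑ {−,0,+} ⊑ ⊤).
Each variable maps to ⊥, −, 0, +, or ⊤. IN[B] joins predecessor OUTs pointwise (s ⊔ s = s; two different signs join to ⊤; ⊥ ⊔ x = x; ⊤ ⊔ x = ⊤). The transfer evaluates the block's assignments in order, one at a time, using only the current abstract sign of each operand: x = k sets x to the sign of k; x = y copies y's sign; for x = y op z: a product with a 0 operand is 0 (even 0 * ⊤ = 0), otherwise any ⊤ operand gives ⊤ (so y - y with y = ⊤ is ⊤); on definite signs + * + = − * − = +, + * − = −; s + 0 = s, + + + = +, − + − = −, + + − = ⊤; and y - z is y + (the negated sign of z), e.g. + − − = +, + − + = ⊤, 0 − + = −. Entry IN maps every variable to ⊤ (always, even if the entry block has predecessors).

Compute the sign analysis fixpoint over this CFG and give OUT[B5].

Answer: {a: +, b: +, c: +, d: ⊤, e: ⊤, f: 0}

Derivation:
Per-block solution:
  B0: | IN=(all ⊤) | OUT={a:+; rest ⊤}
  B1: | IN={a:+; rest ⊤} | OUT={a:+; rest ⊤}
  B2: | IN={a:+; rest ⊤} | OUT={a:+; rest ⊤}
  B3: | IN={a:+; rest ⊤} | OUT={a:+; rest ⊤}
  B4: | IN={a:+; rest ⊤} | OUT={a:+, b:+, f:0; rest ⊤}
  B5: | IN={a:+, b:+, f:0; rest ⊤} | OUT={a:+, b:+, c:+, f:0; rest ⊤}
  B6: | IN={b:+; rest ⊤} | OUT={b:+, f:+; rest ⊤}
  B7: | IN=(all ⊤) | OUT={e:+; rest ⊤}
  B8: | IN=(all ⊤) | OUT={b:+; rest ⊤}
  B9: | IN=(all ⊤) | OUT=(all ⊤)

Merge at B5: IN[B5] = OUT[B4] = {a: +, b: +, c: ⊤, d: ⊤, e: ⊤, f: 0}
Applying B5's transfer function to that IN value gives OUT[B5] (row B5 above).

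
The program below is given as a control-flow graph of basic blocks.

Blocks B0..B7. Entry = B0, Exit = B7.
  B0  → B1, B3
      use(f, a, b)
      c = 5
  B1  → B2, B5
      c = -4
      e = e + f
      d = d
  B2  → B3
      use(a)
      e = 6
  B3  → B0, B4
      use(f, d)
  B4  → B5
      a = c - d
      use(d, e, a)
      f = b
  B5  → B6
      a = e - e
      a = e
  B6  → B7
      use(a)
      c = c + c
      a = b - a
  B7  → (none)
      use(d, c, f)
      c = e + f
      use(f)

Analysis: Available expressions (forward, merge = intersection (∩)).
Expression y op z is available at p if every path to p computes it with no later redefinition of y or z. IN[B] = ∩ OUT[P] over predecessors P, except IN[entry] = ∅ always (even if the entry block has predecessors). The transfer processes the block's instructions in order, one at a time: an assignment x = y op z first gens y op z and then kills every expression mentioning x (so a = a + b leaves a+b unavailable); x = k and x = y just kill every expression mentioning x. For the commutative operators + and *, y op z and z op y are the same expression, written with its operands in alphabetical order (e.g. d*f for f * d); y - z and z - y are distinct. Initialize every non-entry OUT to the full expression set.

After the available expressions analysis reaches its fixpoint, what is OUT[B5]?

Answer: {e-e}

Working:
Converged values:
  B0: | IN={} | OUT={}
  B1: | IN={} | OUT={}
  B2: | IN={} | OUT={}
  B3: | IN={} | OUT={}
  B4: | IN={} | OUT={c-d}
  B5: | IN={} | OUT={e-e}
  B6: | IN={e-e} | OUT={e-e}
  B7: | IN={e-e} | OUT={e+f, e-e}

Merge at B5: IN[B5] = OUT[B1] ∩ OUT[B4] = {}
Applying B5's transfer function to that IN value gives OUT[B5] (row B5 above).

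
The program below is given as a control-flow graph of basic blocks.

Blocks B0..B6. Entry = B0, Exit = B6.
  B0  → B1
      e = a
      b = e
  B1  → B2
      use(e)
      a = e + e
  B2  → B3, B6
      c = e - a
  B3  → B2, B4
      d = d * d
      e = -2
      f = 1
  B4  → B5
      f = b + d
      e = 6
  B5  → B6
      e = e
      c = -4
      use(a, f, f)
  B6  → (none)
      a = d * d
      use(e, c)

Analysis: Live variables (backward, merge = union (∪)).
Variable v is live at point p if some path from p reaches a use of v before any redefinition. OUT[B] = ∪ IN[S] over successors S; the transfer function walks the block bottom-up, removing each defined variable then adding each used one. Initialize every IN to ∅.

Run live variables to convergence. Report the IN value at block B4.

Answer: {a, b, d}

Derivation:
Fixpoint table:
  B0: | IN={a, d} | OUT={b, d, e}
  B1: | IN={b, d, e} | OUT={a, b, d, e}
  B2: | IN={a, b, d, e} | OUT={a, b, c, d, e}
  B3: | IN={a, b, d} | OUT={a, b, d, e}
  B4: | IN={a, b, d} | OUT={a, d, e, f}
  B5: | IN={a, d, e, f} | OUT={c, d, e}
  B6: | IN={c, d, e} | OUT={}

Merge at B4: OUT[B4] = IN[B5] = {a, d, e, f}
Applying B4's transfer function to that OUT value gives IN[B4] (row B4 above).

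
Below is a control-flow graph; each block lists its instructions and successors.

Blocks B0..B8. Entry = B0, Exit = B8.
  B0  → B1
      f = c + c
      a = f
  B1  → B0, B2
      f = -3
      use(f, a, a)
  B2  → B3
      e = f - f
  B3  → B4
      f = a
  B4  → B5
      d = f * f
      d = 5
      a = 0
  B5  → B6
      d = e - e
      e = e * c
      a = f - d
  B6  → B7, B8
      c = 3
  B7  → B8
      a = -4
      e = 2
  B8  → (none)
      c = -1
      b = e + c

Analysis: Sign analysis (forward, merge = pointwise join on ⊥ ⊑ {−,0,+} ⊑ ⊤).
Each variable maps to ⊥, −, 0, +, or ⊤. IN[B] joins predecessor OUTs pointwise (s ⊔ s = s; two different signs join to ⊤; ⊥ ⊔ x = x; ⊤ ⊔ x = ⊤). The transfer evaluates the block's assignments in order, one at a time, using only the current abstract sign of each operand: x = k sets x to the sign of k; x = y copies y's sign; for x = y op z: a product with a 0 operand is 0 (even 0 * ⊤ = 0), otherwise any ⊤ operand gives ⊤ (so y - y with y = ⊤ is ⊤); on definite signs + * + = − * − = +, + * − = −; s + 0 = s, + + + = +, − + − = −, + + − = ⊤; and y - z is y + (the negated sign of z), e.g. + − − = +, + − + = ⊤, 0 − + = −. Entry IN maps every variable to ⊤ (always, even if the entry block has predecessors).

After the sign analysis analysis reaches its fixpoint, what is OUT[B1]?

Answer: {a: ⊤, b: ⊤, c: ⊤, d: ⊤, e: ⊤, f: -}

Trace:
Per-block solution:
  B0:  IN=(all ⊤)  OUT=(all ⊤)
  B1:  IN=(all ⊤)  OUT={f:-; rest ⊤}
  B2:  IN={f:-; rest ⊤}  OUT={f:-; rest ⊤}
  B3:  IN={f:-; rest ⊤}  OUT=(all ⊤)
  B4:  IN=(all ⊤)  OUT={a:0, d:+; rest ⊤}
  B5:  IN={a:0, d:+; rest ⊤}  OUT=(all ⊤)
  B6:  IN=(all ⊤)  OUT={c:+; rest ⊤}
  B7:  IN={c:+; rest ⊤}  OUT={a:-, c:+, e:+; rest ⊤}
  B8:  IN={c:+; rest ⊤}  OUT={c:-; rest ⊤}

Merge at B1: IN[B1] = OUT[B0] = {a: ⊤, b: ⊤, c: ⊤, d: ⊤, e: ⊤, f: ⊤}
Applying B1's transfer function to that IN value gives OUT[B1] (row B1 above).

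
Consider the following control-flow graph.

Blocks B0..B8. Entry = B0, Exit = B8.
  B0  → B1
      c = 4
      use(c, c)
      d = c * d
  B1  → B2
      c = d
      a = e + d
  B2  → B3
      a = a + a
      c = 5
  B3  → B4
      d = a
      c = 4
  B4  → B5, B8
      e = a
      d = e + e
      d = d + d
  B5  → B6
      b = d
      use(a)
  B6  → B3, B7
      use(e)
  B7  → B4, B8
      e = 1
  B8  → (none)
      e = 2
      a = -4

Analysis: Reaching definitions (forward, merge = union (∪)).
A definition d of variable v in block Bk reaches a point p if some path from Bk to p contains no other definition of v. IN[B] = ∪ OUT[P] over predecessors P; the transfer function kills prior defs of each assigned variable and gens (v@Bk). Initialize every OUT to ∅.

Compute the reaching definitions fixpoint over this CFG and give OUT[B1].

Converged values:
  B0: | IN={} | OUT={c@B0, d@B0}
  B1: | IN={c@B0, d@B0} | OUT={a@B1, c@B1, d@B0}
  B2: | IN={a@B1, c@B1, d@B0} | OUT={a@B2, c@B2, d@B0}
  B3: | IN={a@B2, b@B5, c@B2, c@B3, d@B0, d@B4, e@B4} | OUT={a@B2, b@B5, c@B3, d@B3, e@B4}
  B4: | IN={a@B2, b@B5, c@B3, d@B3, d@B4, e@B4, e@B7} | OUT={a@B2, b@B5, c@B3, d@B4, e@B4}
  B5: | IN={a@B2, b@B5, c@B3, d@B4, e@B4} | OUT={a@B2, b@B5, c@B3, d@B4, e@B4}
  B6: | IN={a@B2, b@B5, c@B3, d@B4, e@B4} | OUT={a@B2, b@B5, c@B3, d@B4, e@B4}
  B7: | IN={a@B2, b@B5, c@B3, d@B4, e@B4} | OUT={a@B2, b@B5, c@B3, d@B4, e@B7}
  B8: | IN={a@B2, b@B5, c@B3, d@B4, e@B4, e@B7} | OUT={a@B8, b@B5, c@B3, d@B4, e@B8}

Merge at B1: IN[B1] = OUT[B0] = {c@B0, d@B0}
Applying B1's transfer function to that IN value gives OUT[B1] (row B1 above).

Answer: {a@B1, c@B1, d@B0}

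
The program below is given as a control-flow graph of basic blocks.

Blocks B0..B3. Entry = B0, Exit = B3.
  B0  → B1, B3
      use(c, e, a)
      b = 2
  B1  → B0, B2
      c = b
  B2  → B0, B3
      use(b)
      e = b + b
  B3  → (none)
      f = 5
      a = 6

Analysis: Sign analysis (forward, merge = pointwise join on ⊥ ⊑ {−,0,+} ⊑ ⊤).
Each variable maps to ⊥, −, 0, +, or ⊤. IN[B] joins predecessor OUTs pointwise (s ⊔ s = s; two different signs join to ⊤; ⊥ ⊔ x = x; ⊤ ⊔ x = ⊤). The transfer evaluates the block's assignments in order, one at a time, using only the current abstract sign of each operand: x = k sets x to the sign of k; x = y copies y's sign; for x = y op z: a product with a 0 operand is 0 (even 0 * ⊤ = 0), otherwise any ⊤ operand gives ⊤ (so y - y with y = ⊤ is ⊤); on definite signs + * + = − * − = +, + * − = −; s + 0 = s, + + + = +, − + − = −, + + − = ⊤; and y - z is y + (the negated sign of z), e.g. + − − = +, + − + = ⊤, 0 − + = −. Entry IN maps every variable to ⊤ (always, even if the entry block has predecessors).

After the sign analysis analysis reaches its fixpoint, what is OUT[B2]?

Answer: {a: ⊤, b: +, c: +, d: ⊤, e: +, f: ⊤}

Working:
Fixpoint table:
  B0:   IN=(all ⊤)   OUT={b:+; rest ⊤}
  B1:   IN={b:+; rest ⊤}   OUT={b:+, c:+; rest ⊤}
  B2:   IN={b:+, c:+; rest ⊤}   OUT={b:+, c:+, e:+; rest ⊤}
  B3:   IN={b:+; rest ⊤}   OUT={a:+, b:+, f:+; rest ⊤}

Merge at B2: IN[B2] = OUT[B1] = {a: ⊤, b: +, c: +, d: ⊤, e: ⊤, f: ⊤}
Applying B2's transfer function to that IN value gives OUT[B2] (row B2 above).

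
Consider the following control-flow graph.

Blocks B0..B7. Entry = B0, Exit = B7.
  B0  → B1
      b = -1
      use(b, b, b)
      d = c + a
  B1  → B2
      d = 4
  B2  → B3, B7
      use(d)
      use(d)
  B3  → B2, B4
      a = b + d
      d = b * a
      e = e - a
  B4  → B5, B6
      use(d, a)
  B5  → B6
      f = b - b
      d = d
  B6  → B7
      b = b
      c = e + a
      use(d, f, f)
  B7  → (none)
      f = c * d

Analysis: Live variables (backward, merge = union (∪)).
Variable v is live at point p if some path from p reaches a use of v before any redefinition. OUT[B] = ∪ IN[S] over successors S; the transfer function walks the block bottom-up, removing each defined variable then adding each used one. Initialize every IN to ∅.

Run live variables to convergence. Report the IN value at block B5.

Answer: {a, b, d, e}

Working:
Per-block solution:
  B0:  IN={a, c, e, f}  OUT={b, c, e, f}
  B1:  IN={b, c, e, f}  OUT={b, c, d, e, f}
  B2:  IN={b, c, d, e, f}  OUT={b, c, d, e, f}
  B3:  IN={b, c, d, e, f}  OUT={a, b, c, d, e, f}
  B4:  IN={a, b, d, e, f}  OUT={a, b, d, e, f}
  B5:  IN={a, b, d, e}  OUT={a, b, d, e, f}
  B6:  IN={a, b, d, e, f}  OUT={c, d}
  B7:  IN={c, d}  OUT={}

Merge at B5: OUT[B5] = IN[B6] = {a, b, d, e, f}
Applying B5's transfer function to that OUT value gives IN[B5] (row B5 above).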